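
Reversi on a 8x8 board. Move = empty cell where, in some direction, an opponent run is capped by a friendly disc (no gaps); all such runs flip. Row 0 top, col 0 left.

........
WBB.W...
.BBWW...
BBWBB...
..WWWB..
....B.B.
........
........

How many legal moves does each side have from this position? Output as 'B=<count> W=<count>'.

-- B to move --
(0,0): no bracket -> illegal
(0,1): no bracket -> illegal
(0,3): no bracket -> illegal
(0,4): flips 2 -> legal
(0,5): no bracket -> illegal
(1,3): flips 1 -> legal
(1,5): flips 1 -> legal
(2,0): no bracket -> illegal
(2,5): flips 2 -> legal
(3,5): no bracket -> illegal
(4,1): flips 3 -> legal
(5,1): flips 1 -> legal
(5,2): flips 3 -> legal
(5,3): flips 2 -> legal
(5,5): flips 1 -> legal
B mobility = 9
-- W to move --
(0,0): flips 3 -> legal
(0,1): flips 1 -> legal
(0,2): flips 2 -> legal
(0,3): no bracket -> illegal
(1,3): flips 2 -> legal
(2,0): flips 3 -> legal
(2,5): flips 1 -> legal
(3,5): flips 2 -> legal
(3,6): no bracket -> illegal
(4,0): no bracket -> illegal
(4,1): no bracket -> illegal
(4,6): flips 1 -> legal
(4,7): no bracket -> illegal
(5,3): no bracket -> illegal
(5,5): no bracket -> illegal
(5,7): no bracket -> illegal
(6,3): no bracket -> illegal
(6,4): flips 1 -> legal
(6,5): flips 1 -> legal
(6,6): no bracket -> illegal
(6,7): flips 3 -> legal
W mobility = 11

Answer: B=9 W=11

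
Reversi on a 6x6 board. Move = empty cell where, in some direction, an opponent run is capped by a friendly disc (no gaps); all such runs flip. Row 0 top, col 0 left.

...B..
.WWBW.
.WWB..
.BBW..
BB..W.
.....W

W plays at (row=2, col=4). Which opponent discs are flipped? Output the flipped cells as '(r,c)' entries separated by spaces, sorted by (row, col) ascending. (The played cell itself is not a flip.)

Dir NW: opp run (1,3), next='.' -> no flip
Dir N: first cell 'W' (not opp) -> no flip
Dir NE: first cell '.' (not opp) -> no flip
Dir W: opp run (2,3) capped by W -> flip
Dir E: first cell '.' (not opp) -> no flip
Dir SW: first cell 'W' (not opp) -> no flip
Dir S: first cell '.' (not opp) -> no flip
Dir SE: first cell '.' (not opp) -> no flip

Answer: (2,3)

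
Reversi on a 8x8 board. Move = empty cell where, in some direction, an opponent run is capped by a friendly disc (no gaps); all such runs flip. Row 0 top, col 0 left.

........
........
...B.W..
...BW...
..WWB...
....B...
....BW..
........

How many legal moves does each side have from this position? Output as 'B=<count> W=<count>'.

-- B to move --
(1,4): no bracket -> illegal
(1,5): no bracket -> illegal
(1,6): no bracket -> illegal
(2,4): flips 1 -> legal
(2,6): no bracket -> illegal
(3,1): no bracket -> illegal
(3,2): flips 1 -> legal
(3,5): flips 1 -> legal
(3,6): no bracket -> illegal
(4,1): flips 2 -> legal
(4,5): flips 1 -> legal
(5,1): flips 1 -> legal
(5,2): no bracket -> illegal
(5,3): flips 1 -> legal
(5,5): no bracket -> illegal
(5,6): no bracket -> illegal
(6,6): flips 1 -> legal
(7,4): no bracket -> illegal
(7,5): no bracket -> illegal
(7,6): flips 1 -> legal
B mobility = 9
-- W to move --
(1,2): flips 1 -> legal
(1,3): flips 2 -> legal
(1,4): no bracket -> illegal
(2,2): no bracket -> illegal
(2,4): flips 1 -> legal
(3,2): flips 1 -> legal
(3,5): no bracket -> illegal
(4,5): flips 1 -> legal
(5,3): no bracket -> illegal
(5,5): no bracket -> illegal
(6,3): flips 1 -> legal
(7,3): no bracket -> illegal
(7,4): flips 3 -> legal
(7,5): no bracket -> illegal
W mobility = 7

Answer: B=9 W=7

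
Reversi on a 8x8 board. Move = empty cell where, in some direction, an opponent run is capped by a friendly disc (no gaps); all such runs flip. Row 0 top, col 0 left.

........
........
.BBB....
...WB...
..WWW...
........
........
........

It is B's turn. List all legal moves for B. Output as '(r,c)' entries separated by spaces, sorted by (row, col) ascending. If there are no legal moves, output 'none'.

(2,4): no bracket -> illegal
(3,1): no bracket -> illegal
(3,2): flips 1 -> legal
(3,5): no bracket -> illegal
(4,1): no bracket -> illegal
(4,5): no bracket -> illegal
(5,1): no bracket -> illegal
(5,2): flips 1 -> legal
(5,3): flips 2 -> legal
(5,4): flips 1 -> legal
(5,5): flips 2 -> legal

Answer: (3,2) (5,2) (5,3) (5,4) (5,5)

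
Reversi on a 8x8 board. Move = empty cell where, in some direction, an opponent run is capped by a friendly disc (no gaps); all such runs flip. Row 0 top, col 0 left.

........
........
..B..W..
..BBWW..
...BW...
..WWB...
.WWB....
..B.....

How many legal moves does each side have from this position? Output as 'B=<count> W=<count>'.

-- B to move --
(1,4): no bracket -> illegal
(1,5): no bracket -> illegal
(1,6): flips 2 -> legal
(2,3): no bracket -> illegal
(2,4): flips 2 -> legal
(2,6): no bracket -> illegal
(3,6): flips 2 -> legal
(4,1): flips 1 -> legal
(4,2): flips 2 -> legal
(4,5): flips 1 -> legal
(4,6): no bracket -> illegal
(5,0): flips 1 -> legal
(5,1): flips 2 -> legal
(5,5): flips 1 -> legal
(6,0): flips 2 -> legal
(6,4): no bracket -> illegal
(7,0): flips 2 -> legal
(7,1): no bracket -> illegal
(7,3): no bracket -> illegal
B mobility = 11
-- W to move --
(1,1): flips 2 -> legal
(1,2): no bracket -> illegal
(1,3): no bracket -> illegal
(2,1): no bracket -> illegal
(2,3): flips 2 -> legal
(2,4): no bracket -> illegal
(3,1): flips 2 -> legal
(4,1): no bracket -> illegal
(4,2): flips 1 -> legal
(4,5): no bracket -> illegal
(5,5): flips 1 -> legal
(6,4): flips 2 -> legal
(6,5): no bracket -> illegal
(7,1): no bracket -> illegal
(7,3): flips 1 -> legal
(7,4): flips 1 -> legal
W mobility = 8

Answer: B=11 W=8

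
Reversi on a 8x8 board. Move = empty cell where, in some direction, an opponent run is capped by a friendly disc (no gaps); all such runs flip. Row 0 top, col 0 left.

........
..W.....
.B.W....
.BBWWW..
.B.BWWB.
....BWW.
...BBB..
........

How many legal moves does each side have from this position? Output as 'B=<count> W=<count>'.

-- B to move --
(0,1): no bracket -> illegal
(0,2): no bracket -> illegal
(0,3): flips 1 -> legal
(1,1): no bracket -> illegal
(1,3): flips 2 -> legal
(1,4): flips 1 -> legal
(2,2): no bracket -> illegal
(2,4): flips 3 -> legal
(2,5): flips 4 -> legal
(2,6): no bracket -> illegal
(3,6): flips 4 -> legal
(4,2): no bracket -> illegal
(4,7): flips 1 -> legal
(5,3): no bracket -> illegal
(5,7): flips 2 -> legal
(6,6): flips 1 -> legal
(6,7): no bracket -> illegal
B mobility = 9
-- W to move --
(1,0): no bracket -> illegal
(1,1): no bracket -> illegal
(2,0): no bracket -> illegal
(2,2): no bracket -> illegal
(3,0): flips 3 -> legal
(3,6): flips 1 -> legal
(3,7): flips 1 -> legal
(4,0): no bracket -> illegal
(4,2): flips 1 -> legal
(4,7): flips 1 -> legal
(5,0): flips 2 -> legal
(5,1): no bracket -> illegal
(5,2): flips 1 -> legal
(5,3): flips 2 -> legal
(5,7): flips 1 -> legal
(6,2): no bracket -> illegal
(6,6): no bracket -> illegal
(7,2): flips 2 -> legal
(7,3): flips 1 -> legal
(7,4): flips 3 -> legal
(7,5): flips 1 -> legal
(7,6): no bracket -> illegal
W mobility = 13

Answer: B=9 W=13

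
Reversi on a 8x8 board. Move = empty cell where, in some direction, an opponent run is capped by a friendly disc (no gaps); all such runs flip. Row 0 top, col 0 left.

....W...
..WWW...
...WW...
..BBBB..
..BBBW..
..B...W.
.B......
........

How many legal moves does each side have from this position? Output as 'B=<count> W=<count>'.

Answer: B=8 W=6

Derivation:
-- B to move --
(0,1): flips 2 -> legal
(0,2): flips 2 -> legal
(0,3): flips 2 -> legal
(0,5): flips 2 -> legal
(1,1): no bracket -> illegal
(1,5): flips 1 -> legal
(2,1): no bracket -> illegal
(2,2): no bracket -> illegal
(2,5): no bracket -> illegal
(3,6): no bracket -> illegal
(4,6): flips 1 -> legal
(4,7): no bracket -> illegal
(5,4): no bracket -> illegal
(5,5): flips 1 -> legal
(5,7): no bracket -> illegal
(6,5): no bracket -> illegal
(6,6): no bracket -> illegal
(6,7): flips 2 -> legal
B mobility = 8
-- W to move --
(2,1): no bracket -> illegal
(2,2): no bracket -> illegal
(2,5): flips 1 -> legal
(2,6): no bracket -> illegal
(3,1): no bracket -> illegal
(3,6): no bracket -> illegal
(4,1): flips 4 -> legal
(4,6): flips 1 -> legal
(5,0): no bracket -> illegal
(5,1): flips 2 -> legal
(5,3): flips 2 -> legal
(5,4): flips 2 -> legal
(5,5): no bracket -> illegal
(6,0): no bracket -> illegal
(6,2): no bracket -> illegal
(6,3): no bracket -> illegal
(7,0): no bracket -> illegal
(7,1): no bracket -> illegal
(7,2): no bracket -> illegal
W mobility = 6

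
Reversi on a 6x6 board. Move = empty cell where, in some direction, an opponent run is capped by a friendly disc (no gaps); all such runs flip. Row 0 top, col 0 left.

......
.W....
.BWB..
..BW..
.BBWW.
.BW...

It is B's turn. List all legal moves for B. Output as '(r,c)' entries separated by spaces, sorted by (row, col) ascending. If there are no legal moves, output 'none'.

(0,0): no bracket -> illegal
(0,1): flips 1 -> legal
(0,2): no bracket -> illegal
(1,0): no bracket -> illegal
(1,2): flips 1 -> legal
(1,3): no bracket -> illegal
(2,0): no bracket -> illegal
(2,4): flips 1 -> legal
(3,1): no bracket -> illegal
(3,4): flips 1 -> legal
(3,5): no bracket -> illegal
(4,5): flips 2 -> legal
(5,3): flips 3 -> legal
(5,4): flips 1 -> legal
(5,5): no bracket -> illegal

Answer: (0,1) (1,2) (2,4) (3,4) (4,5) (5,3) (5,4)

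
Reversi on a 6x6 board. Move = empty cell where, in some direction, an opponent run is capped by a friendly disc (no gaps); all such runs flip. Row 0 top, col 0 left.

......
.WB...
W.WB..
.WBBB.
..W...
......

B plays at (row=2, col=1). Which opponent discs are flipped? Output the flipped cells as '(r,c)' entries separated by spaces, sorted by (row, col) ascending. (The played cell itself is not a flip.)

Dir NW: first cell '.' (not opp) -> no flip
Dir N: opp run (1,1), next='.' -> no flip
Dir NE: first cell 'B' (not opp) -> no flip
Dir W: opp run (2,0), next=edge -> no flip
Dir E: opp run (2,2) capped by B -> flip
Dir SW: first cell '.' (not opp) -> no flip
Dir S: opp run (3,1), next='.' -> no flip
Dir SE: first cell 'B' (not opp) -> no flip

Answer: (2,2)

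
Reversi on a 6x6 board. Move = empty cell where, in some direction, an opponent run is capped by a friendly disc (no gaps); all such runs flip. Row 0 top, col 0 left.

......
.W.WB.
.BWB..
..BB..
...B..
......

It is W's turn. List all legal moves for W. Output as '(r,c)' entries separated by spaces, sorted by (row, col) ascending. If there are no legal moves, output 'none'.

Answer: (1,5) (2,0) (2,4) (3,1) (4,2) (4,4) (5,3)

Derivation:
(0,3): no bracket -> illegal
(0,4): no bracket -> illegal
(0,5): no bracket -> illegal
(1,0): no bracket -> illegal
(1,2): no bracket -> illegal
(1,5): flips 1 -> legal
(2,0): flips 1 -> legal
(2,4): flips 1 -> legal
(2,5): no bracket -> illegal
(3,0): no bracket -> illegal
(3,1): flips 1 -> legal
(3,4): no bracket -> illegal
(4,1): no bracket -> illegal
(4,2): flips 1 -> legal
(4,4): flips 1 -> legal
(5,2): no bracket -> illegal
(5,3): flips 3 -> legal
(5,4): no bracket -> illegal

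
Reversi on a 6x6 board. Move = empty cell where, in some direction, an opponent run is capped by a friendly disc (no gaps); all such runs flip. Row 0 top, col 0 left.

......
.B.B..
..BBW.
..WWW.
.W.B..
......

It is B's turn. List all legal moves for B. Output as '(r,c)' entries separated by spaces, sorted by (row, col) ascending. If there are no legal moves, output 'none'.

Answer: (2,1) (2,5) (3,5) (4,2) (4,4) (4,5) (5,0)

Derivation:
(1,4): no bracket -> illegal
(1,5): no bracket -> illegal
(2,1): flips 1 -> legal
(2,5): flips 2 -> legal
(3,0): no bracket -> illegal
(3,1): no bracket -> illegal
(3,5): flips 1 -> legal
(4,0): no bracket -> illegal
(4,2): flips 1 -> legal
(4,4): flips 1 -> legal
(4,5): flips 1 -> legal
(5,0): flips 2 -> legal
(5,1): no bracket -> illegal
(5,2): no bracket -> illegal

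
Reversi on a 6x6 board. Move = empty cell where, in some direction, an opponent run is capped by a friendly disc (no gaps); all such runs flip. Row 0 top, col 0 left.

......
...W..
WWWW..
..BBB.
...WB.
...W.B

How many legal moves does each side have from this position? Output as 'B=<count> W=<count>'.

Answer: B=8 W=5

Derivation:
-- B to move --
(0,2): no bracket -> illegal
(0,3): flips 2 -> legal
(0,4): no bracket -> illegal
(1,0): flips 1 -> legal
(1,1): flips 1 -> legal
(1,2): flips 2 -> legal
(1,4): flips 1 -> legal
(2,4): no bracket -> illegal
(3,0): no bracket -> illegal
(3,1): no bracket -> illegal
(4,2): flips 1 -> legal
(5,2): flips 1 -> legal
(5,4): flips 1 -> legal
B mobility = 8
-- W to move --
(2,4): no bracket -> illegal
(2,5): flips 1 -> legal
(3,1): no bracket -> illegal
(3,5): flips 1 -> legal
(4,1): flips 1 -> legal
(4,2): flips 1 -> legal
(4,5): flips 2 -> legal
(5,4): no bracket -> illegal
W mobility = 5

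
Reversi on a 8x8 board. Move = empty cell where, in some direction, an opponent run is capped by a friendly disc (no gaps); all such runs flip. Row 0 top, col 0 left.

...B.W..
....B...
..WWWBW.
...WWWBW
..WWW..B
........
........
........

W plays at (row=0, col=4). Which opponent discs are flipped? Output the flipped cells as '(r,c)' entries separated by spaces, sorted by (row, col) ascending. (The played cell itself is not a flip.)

Dir NW: edge -> no flip
Dir N: edge -> no flip
Dir NE: edge -> no flip
Dir W: opp run (0,3), next='.' -> no flip
Dir E: first cell 'W' (not opp) -> no flip
Dir SW: first cell '.' (not opp) -> no flip
Dir S: opp run (1,4) capped by W -> flip
Dir SE: first cell '.' (not opp) -> no flip

Answer: (1,4)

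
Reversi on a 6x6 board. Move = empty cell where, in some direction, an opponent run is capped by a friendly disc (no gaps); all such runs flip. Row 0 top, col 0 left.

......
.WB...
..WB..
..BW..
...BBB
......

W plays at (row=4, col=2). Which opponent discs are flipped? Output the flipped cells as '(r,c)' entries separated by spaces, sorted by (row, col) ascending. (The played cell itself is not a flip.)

Answer: (3,2)

Derivation:
Dir NW: first cell '.' (not opp) -> no flip
Dir N: opp run (3,2) capped by W -> flip
Dir NE: first cell 'W' (not opp) -> no flip
Dir W: first cell '.' (not opp) -> no flip
Dir E: opp run (4,3) (4,4) (4,5), next=edge -> no flip
Dir SW: first cell '.' (not opp) -> no flip
Dir S: first cell '.' (not opp) -> no flip
Dir SE: first cell '.' (not opp) -> no flip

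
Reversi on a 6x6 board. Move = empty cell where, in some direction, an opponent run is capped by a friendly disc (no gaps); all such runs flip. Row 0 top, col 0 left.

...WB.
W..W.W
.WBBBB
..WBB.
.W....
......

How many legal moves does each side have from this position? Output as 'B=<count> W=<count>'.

Answer: B=6 W=7

Derivation:
-- B to move --
(0,0): no bracket -> illegal
(0,1): no bracket -> illegal
(0,2): flips 2 -> legal
(0,5): flips 1 -> legal
(1,1): no bracket -> illegal
(1,2): no bracket -> illegal
(1,4): no bracket -> illegal
(2,0): flips 1 -> legal
(3,0): no bracket -> illegal
(3,1): flips 1 -> legal
(4,0): no bracket -> illegal
(4,2): flips 1 -> legal
(4,3): no bracket -> illegal
(5,0): flips 2 -> legal
(5,1): no bracket -> illegal
(5,2): no bracket -> illegal
B mobility = 6
-- W to move --
(0,5): flips 1 -> legal
(1,1): no bracket -> illegal
(1,2): flips 1 -> legal
(1,4): flips 1 -> legal
(3,1): flips 1 -> legal
(3,5): flips 4 -> legal
(4,2): flips 2 -> legal
(4,3): flips 2 -> legal
(4,4): no bracket -> illegal
(4,5): no bracket -> illegal
W mobility = 7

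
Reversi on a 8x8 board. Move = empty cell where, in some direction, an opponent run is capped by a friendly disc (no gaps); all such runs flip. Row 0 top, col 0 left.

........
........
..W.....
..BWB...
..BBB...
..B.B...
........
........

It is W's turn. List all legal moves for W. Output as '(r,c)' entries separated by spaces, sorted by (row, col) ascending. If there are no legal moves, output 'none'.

(2,1): no bracket -> illegal
(2,3): no bracket -> illegal
(2,4): no bracket -> illegal
(2,5): no bracket -> illegal
(3,1): flips 1 -> legal
(3,5): flips 1 -> legal
(4,1): no bracket -> illegal
(4,5): no bracket -> illegal
(5,1): flips 1 -> legal
(5,3): flips 1 -> legal
(5,5): flips 1 -> legal
(6,1): no bracket -> illegal
(6,2): flips 3 -> legal
(6,3): no bracket -> illegal
(6,4): no bracket -> illegal
(6,5): no bracket -> illegal

Answer: (3,1) (3,5) (5,1) (5,3) (5,5) (6,2)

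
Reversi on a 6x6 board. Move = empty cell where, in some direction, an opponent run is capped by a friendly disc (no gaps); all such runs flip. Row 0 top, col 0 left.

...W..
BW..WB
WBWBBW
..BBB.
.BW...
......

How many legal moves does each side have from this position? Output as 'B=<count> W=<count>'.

-- B to move --
(0,0): flips 2 -> legal
(0,1): flips 1 -> legal
(0,2): no bracket -> illegal
(0,4): flips 1 -> legal
(0,5): flips 1 -> legal
(1,2): flips 2 -> legal
(1,3): flips 1 -> legal
(3,0): flips 1 -> legal
(3,1): no bracket -> illegal
(3,5): flips 1 -> legal
(4,3): flips 1 -> legal
(5,1): flips 1 -> legal
(5,2): flips 1 -> legal
(5,3): no bracket -> illegal
B mobility = 11
-- W to move --
(0,0): flips 1 -> legal
(0,1): no bracket -> illegal
(0,4): no bracket -> illegal
(0,5): flips 1 -> legal
(1,2): no bracket -> illegal
(1,3): no bracket -> illegal
(3,0): no bracket -> illegal
(3,1): flips 1 -> legal
(3,5): no bracket -> illegal
(4,0): flips 1 -> legal
(4,3): flips 1 -> legal
(4,4): flips 3 -> legal
(4,5): no bracket -> illegal
(5,0): flips 3 -> legal
(5,1): no bracket -> illegal
(5,2): no bracket -> illegal
W mobility = 7

Answer: B=11 W=7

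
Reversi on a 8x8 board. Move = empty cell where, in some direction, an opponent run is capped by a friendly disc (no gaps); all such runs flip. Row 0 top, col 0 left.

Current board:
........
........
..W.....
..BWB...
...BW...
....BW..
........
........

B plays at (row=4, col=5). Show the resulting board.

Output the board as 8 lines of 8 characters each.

Answer: ........
........
..W.....
..BWB...
...BBB..
....BW..
........
........

Derivation:
Place B at (4,5); scan 8 dirs for brackets.
Dir NW: first cell 'B' (not opp) -> no flip
Dir N: first cell '.' (not opp) -> no flip
Dir NE: first cell '.' (not opp) -> no flip
Dir W: opp run (4,4) capped by B -> flip
Dir E: first cell '.' (not opp) -> no flip
Dir SW: first cell 'B' (not opp) -> no flip
Dir S: opp run (5,5), next='.' -> no flip
Dir SE: first cell '.' (not opp) -> no flip
All flips: (4,4)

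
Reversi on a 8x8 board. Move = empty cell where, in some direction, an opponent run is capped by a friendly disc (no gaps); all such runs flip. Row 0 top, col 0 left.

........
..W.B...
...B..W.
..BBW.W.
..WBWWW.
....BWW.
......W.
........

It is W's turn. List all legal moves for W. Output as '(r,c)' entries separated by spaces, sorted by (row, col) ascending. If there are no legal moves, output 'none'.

(0,3): no bracket -> illegal
(0,4): no bracket -> illegal
(0,5): no bracket -> illegal
(1,3): no bracket -> illegal
(1,5): no bracket -> illegal
(2,1): no bracket -> illegal
(2,2): flips 2 -> legal
(2,4): flips 1 -> legal
(2,5): no bracket -> illegal
(3,1): flips 2 -> legal
(4,1): no bracket -> illegal
(5,2): flips 1 -> legal
(5,3): flips 1 -> legal
(6,3): flips 1 -> legal
(6,4): flips 1 -> legal
(6,5): no bracket -> illegal

Answer: (2,2) (2,4) (3,1) (5,2) (5,3) (6,3) (6,4)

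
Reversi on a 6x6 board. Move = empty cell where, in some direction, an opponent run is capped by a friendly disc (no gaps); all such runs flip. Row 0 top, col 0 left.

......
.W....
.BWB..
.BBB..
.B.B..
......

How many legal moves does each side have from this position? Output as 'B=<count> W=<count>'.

-- B to move --
(0,0): flips 2 -> legal
(0,1): flips 1 -> legal
(0,2): no bracket -> illegal
(1,0): no bracket -> illegal
(1,2): flips 1 -> legal
(1,3): flips 1 -> legal
(2,0): no bracket -> illegal
B mobility = 4
-- W to move --
(1,0): no bracket -> illegal
(1,2): no bracket -> illegal
(1,3): no bracket -> illegal
(1,4): no bracket -> illegal
(2,0): flips 1 -> legal
(2,4): flips 1 -> legal
(3,0): no bracket -> illegal
(3,4): no bracket -> illegal
(4,0): flips 1 -> legal
(4,2): flips 1 -> legal
(4,4): flips 1 -> legal
(5,0): no bracket -> illegal
(5,1): flips 3 -> legal
(5,2): no bracket -> illegal
(5,3): no bracket -> illegal
(5,4): no bracket -> illegal
W mobility = 6

Answer: B=4 W=6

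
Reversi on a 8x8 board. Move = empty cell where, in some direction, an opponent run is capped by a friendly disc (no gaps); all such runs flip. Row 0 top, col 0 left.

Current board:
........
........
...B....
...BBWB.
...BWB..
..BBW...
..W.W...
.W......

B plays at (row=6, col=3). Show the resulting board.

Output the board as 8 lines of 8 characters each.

Place B at (6,3); scan 8 dirs for brackets.
Dir NW: first cell 'B' (not opp) -> no flip
Dir N: first cell 'B' (not opp) -> no flip
Dir NE: opp run (5,4) capped by B -> flip
Dir W: opp run (6,2), next='.' -> no flip
Dir E: opp run (6,4), next='.' -> no flip
Dir SW: first cell '.' (not opp) -> no flip
Dir S: first cell '.' (not opp) -> no flip
Dir SE: first cell '.' (not opp) -> no flip
All flips: (5,4)

Answer: ........
........
...B....
...BBWB.
...BWB..
..BBB...
..WBW...
.W......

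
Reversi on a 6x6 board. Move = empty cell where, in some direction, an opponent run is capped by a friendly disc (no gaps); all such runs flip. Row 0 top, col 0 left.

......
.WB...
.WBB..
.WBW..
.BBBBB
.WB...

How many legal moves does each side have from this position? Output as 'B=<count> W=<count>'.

Answer: B=9 W=6

Derivation:
-- B to move --
(0,0): flips 1 -> legal
(0,1): flips 3 -> legal
(0,2): no bracket -> illegal
(1,0): flips 2 -> legal
(2,0): flips 2 -> legal
(2,4): flips 1 -> legal
(3,0): flips 2 -> legal
(3,4): flips 1 -> legal
(4,0): flips 1 -> legal
(5,0): flips 1 -> legal
B mobility = 9
-- W to move --
(0,1): no bracket -> illegal
(0,2): no bracket -> illegal
(0,3): flips 1 -> legal
(1,3): flips 3 -> legal
(1,4): no bracket -> illegal
(2,4): flips 2 -> legal
(3,0): no bracket -> illegal
(3,4): no bracket -> illegal
(3,5): no bracket -> illegal
(4,0): no bracket -> illegal
(5,0): no bracket -> illegal
(5,3): flips 3 -> legal
(5,4): flips 2 -> legal
(5,5): flips 1 -> legal
W mobility = 6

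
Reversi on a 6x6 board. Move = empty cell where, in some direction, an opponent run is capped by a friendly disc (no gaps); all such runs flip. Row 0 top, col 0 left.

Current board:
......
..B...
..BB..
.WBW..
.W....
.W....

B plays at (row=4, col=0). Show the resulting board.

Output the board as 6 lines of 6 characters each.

Place B at (4,0); scan 8 dirs for brackets.
Dir NW: edge -> no flip
Dir N: first cell '.' (not opp) -> no flip
Dir NE: opp run (3,1) capped by B -> flip
Dir W: edge -> no flip
Dir E: opp run (4,1), next='.' -> no flip
Dir SW: edge -> no flip
Dir S: first cell '.' (not opp) -> no flip
Dir SE: opp run (5,1), next=edge -> no flip
All flips: (3,1)

Answer: ......
..B...
..BB..
.BBW..
BW....
.W....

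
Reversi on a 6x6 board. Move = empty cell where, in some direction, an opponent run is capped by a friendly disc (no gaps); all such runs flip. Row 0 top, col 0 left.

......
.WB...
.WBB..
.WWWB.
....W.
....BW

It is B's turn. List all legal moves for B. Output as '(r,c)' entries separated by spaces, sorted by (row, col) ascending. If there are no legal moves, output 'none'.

Answer: (0,0) (1,0) (2,0) (3,0) (4,0) (4,1) (4,2) (4,3)

Derivation:
(0,0): flips 1 -> legal
(0,1): no bracket -> illegal
(0,2): no bracket -> illegal
(1,0): flips 1 -> legal
(2,0): flips 1 -> legal
(2,4): no bracket -> illegal
(3,0): flips 4 -> legal
(3,5): no bracket -> illegal
(4,0): flips 1 -> legal
(4,1): flips 1 -> legal
(4,2): flips 1 -> legal
(4,3): flips 1 -> legal
(4,5): no bracket -> illegal
(5,3): no bracket -> illegal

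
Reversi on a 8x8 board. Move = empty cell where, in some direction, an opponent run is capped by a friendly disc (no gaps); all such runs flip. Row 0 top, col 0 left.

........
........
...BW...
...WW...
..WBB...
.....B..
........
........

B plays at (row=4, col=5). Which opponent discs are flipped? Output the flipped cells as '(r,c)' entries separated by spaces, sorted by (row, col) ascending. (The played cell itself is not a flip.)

Dir NW: opp run (3,4) capped by B -> flip
Dir N: first cell '.' (not opp) -> no flip
Dir NE: first cell '.' (not opp) -> no flip
Dir W: first cell 'B' (not opp) -> no flip
Dir E: first cell '.' (not opp) -> no flip
Dir SW: first cell '.' (not opp) -> no flip
Dir S: first cell 'B' (not opp) -> no flip
Dir SE: first cell '.' (not opp) -> no flip

Answer: (3,4)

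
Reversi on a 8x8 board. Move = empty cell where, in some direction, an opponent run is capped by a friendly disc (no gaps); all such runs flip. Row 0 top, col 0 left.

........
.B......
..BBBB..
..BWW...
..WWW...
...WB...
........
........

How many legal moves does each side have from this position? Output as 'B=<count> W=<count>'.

Answer: B=6 W=11

Derivation:
-- B to move --
(3,1): no bracket -> illegal
(3,5): flips 2 -> legal
(4,1): no bracket -> illegal
(4,5): flips 1 -> legal
(5,1): flips 2 -> legal
(5,2): flips 4 -> legal
(5,5): flips 2 -> legal
(6,2): no bracket -> illegal
(6,3): flips 3 -> legal
(6,4): no bracket -> illegal
B mobility = 6
-- W to move --
(0,0): flips 2 -> legal
(0,1): no bracket -> illegal
(0,2): no bracket -> illegal
(1,0): no bracket -> illegal
(1,2): flips 3 -> legal
(1,3): flips 1 -> legal
(1,4): flips 1 -> legal
(1,5): flips 1 -> legal
(1,6): flips 1 -> legal
(2,0): no bracket -> illegal
(2,1): flips 1 -> legal
(2,6): no bracket -> illegal
(3,1): flips 1 -> legal
(3,5): no bracket -> illegal
(3,6): no bracket -> illegal
(4,1): no bracket -> illegal
(4,5): no bracket -> illegal
(5,5): flips 1 -> legal
(6,3): no bracket -> illegal
(6,4): flips 1 -> legal
(6,5): flips 1 -> legal
W mobility = 11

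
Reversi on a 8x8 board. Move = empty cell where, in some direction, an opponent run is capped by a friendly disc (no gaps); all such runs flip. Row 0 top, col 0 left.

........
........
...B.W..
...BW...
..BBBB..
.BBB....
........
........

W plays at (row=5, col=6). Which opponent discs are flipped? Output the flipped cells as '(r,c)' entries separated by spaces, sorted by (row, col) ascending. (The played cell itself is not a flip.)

Dir NW: opp run (4,5) capped by W -> flip
Dir N: first cell '.' (not opp) -> no flip
Dir NE: first cell '.' (not opp) -> no flip
Dir W: first cell '.' (not opp) -> no flip
Dir E: first cell '.' (not opp) -> no flip
Dir SW: first cell '.' (not opp) -> no flip
Dir S: first cell '.' (not opp) -> no flip
Dir SE: first cell '.' (not opp) -> no flip

Answer: (4,5)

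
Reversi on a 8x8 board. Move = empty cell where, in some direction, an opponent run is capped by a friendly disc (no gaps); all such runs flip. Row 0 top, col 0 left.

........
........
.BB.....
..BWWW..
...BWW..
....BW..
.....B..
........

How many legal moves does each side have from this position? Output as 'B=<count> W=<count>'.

Answer: B=7 W=8

Derivation:
-- B to move --
(2,3): flips 1 -> legal
(2,4): flips 2 -> legal
(2,5): flips 4 -> legal
(2,6): no bracket -> illegal
(3,6): flips 4 -> legal
(4,2): no bracket -> illegal
(4,6): flips 2 -> legal
(5,3): no bracket -> illegal
(5,6): flips 1 -> legal
(6,4): no bracket -> illegal
(6,6): flips 3 -> legal
B mobility = 7
-- W to move --
(1,0): no bracket -> illegal
(1,1): flips 1 -> legal
(1,2): no bracket -> illegal
(1,3): no bracket -> illegal
(2,0): no bracket -> illegal
(2,3): no bracket -> illegal
(3,0): no bracket -> illegal
(3,1): flips 1 -> legal
(4,1): no bracket -> illegal
(4,2): flips 1 -> legal
(5,2): flips 1 -> legal
(5,3): flips 2 -> legal
(5,6): no bracket -> illegal
(6,3): flips 1 -> legal
(6,4): flips 1 -> legal
(6,6): no bracket -> illegal
(7,4): no bracket -> illegal
(7,5): flips 1 -> legal
(7,6): no bracket -> illegal
W mobility = 8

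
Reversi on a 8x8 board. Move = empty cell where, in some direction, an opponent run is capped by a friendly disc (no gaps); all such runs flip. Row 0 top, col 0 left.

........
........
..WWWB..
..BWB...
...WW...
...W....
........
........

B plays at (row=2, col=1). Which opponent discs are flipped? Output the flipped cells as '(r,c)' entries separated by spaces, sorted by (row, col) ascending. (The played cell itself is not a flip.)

Dir NW: first cell '.' (not opp) -> no flip
Dir N: first cell '.' (not opp) -> no flip
Dir NE: first cell '.' (not opp) -> no flip
Dir W: first cell '.' (not opp) -> no flip
Dir E: opp run (2,2) (2,3) (2,4) capped by B -> flip
Dir SW: first cell '.' (not opp) -> no flip
Dir S: first cell '.' (not opp) -> no flip
Dir SE: first cell 'B' (not opp) -> no flip

Answer: (2,2) (2,3) (2,4)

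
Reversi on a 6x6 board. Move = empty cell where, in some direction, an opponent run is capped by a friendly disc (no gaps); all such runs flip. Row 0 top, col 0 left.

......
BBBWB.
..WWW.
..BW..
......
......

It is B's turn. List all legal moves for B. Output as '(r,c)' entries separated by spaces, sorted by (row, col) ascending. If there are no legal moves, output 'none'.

Answer: (3,4) (4,4)

Derivation:
(0,2): no bracket -> illegal
(0,3): no bracket -> illegal
(0,4): no bracket -> illegal
(1,5): no bracket -> illegal
(2,1): no bracket -> illegal
(2,5): no bracket -> illegal
(3,1): no bracket -> illegal
(3,4): flips 3 -> legal
(3,5): no bracket -> illegal
(4,2): no bracket -> illegal
(4,3): no bracket -> illegal
(4,4): flips 2 -> legal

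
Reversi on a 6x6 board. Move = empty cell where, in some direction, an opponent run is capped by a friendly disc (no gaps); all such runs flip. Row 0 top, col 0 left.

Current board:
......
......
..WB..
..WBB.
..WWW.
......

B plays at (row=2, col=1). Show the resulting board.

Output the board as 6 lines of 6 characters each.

Answer: ......
......
.BBB..
..WBB.
..WWW.
......

Derivation:
Place B at (2,1); scan 8 dirs for brackets.
Dir NW: first cell '.' (not opp) -> no flip
Dir N: first cell '.' (not opp) -> no flip
Dir NE: first cell '.' (not opp) -> no flip
Dir W: first cell '.' (not opp) -> no flip
Dir E: opp run (2,2) capped by B -> flip
Dir SW: first cell '.' (not opp) -> no flip
Dir S: first cell '.' (not opp) -> no flip
Dir SE: opp run (3,2) (4,3), next='.' -> no flip
All flips: (2,2)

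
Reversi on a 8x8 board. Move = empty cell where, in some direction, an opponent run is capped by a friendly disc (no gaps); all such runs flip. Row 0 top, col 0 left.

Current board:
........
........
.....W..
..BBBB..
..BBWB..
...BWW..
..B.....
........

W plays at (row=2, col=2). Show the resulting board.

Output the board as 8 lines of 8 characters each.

Answer: ........
........
..W..W..
..BWBB..
..BBWB..
...BWW..
..B.....
........

Derivation:
Place W at (2,2); scan 8 dirs for brackets.
Dir NW: first cell '.' (not opp) -> no flip
Dir N: first cell '.' (not opp) -> no flip
Dir NE: first cell '.' (not opp) -> no flip
Dir W: first cell '.' (not opp) -> no flip
Dir E: first cell '.' (not opp) -> no flip
Dir SW: first cell '.' (not opp) -> no flip
Dir S: opp run (3,2) (4,2), next='.' -> no flip
Dir SE: opp run (3,3) capped by W -> flip
All flips: (3,3)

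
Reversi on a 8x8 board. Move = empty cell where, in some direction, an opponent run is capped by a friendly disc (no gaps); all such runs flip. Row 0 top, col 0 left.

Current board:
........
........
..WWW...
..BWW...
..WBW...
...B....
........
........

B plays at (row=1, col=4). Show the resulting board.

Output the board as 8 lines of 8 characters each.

Place B at (1,4); scan 8 dirs for brackets.
Dir NW: first cell '.' (not opp) -> no flip
Dir N: first cell '.' (not opp) -> no flip
Dir NE: first cell '.' (not opp) -> no flip
Dir W: first cell '.' (not opp) -> no flip
Dir E: first cell '.' (not opp) -> no flip
Dir SW: opp run (2,3) capped by B -> flip
Dir S: opp run (2,4) (3,4) (4,4), next='.' -> no flip
Dir SE: first cell '.' (not opp) -> no flip
All flips: (2,3)

Answer: ........
....B...
..WBW...
..BWW...
..WBW...
...B....
........
........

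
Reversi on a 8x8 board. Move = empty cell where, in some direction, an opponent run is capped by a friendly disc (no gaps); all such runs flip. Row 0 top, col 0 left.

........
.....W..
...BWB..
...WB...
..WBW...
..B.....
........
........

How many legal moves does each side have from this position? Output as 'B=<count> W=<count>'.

-- B to move --
(0,4): no bracket -> illegal
(0,5): flips 1 -> legal
(0,6): no bracket -> illegal
(1,3): no bracket -> illegal
(1,4): flips 1 -> legal
(1,6): no bracket -> illegal
(2,2): no bracket -> illegal
(2,6): no bracket -> illegal
(3,1): no bracket -> illegal
(3,2): flips 2 -> legal
(3,5): no bracket -> illegal
(4,1): flips 1 -> legal
(4,5): flips 1 -> legal
(5,1): no bracket -> illegal
(5,3): no bracket -> illegal
(5,4): flips 1 -> legal
(5,5): no bracket -> illegal
B mobility = 6
-- W to move --
(1,2): no bracket -> illegal
(1,3): flips 1 -> legal
(1,4): no bracket -> illegal
(1,6): no bracket -> illegal
(2,2): flips 1 -> legal
(2,6): flips 1 -> legal
(3,2): no bracket -> illegal
(3,5): flips 2 -> legal
(3,6): no bracket -> illegal
(4,1): no bracket -> illegal
(4,5): no bracket -> illegal
(5,1): no bracket -> illegal
(5,3): flips 1 -> legal
(5,4): no bracket -> illegal
(6,1): no bracket -> illegal
(6,2): flips 1 -> legal
(6,3): no bracket -> illegal
W mobility = 6

Answer: B=6 W=6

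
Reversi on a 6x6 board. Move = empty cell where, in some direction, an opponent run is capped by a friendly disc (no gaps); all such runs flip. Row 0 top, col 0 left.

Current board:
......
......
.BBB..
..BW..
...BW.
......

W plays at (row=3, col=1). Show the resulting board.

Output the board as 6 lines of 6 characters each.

Answer: ......
......
.BBB..
.WWW..
...BW.
......

Derivation:
Place W at (3,1); scan 8 dirs for brackets.
Dir NW: first cell '.' (not opp) -> no flip
Dir N: opp run (2,1), next='.' -> no flip
Dir NE: opp run (2,2), next='.' -> no flip
Dir W: first cell '.' (not opp) -> no flip
Dir E: opp run (3,2) capped by W -> flip
Dir SW: first cell '.' (not opp) -> no flip
Dir S: first cell '.' (not opp) -> no flip
Dir SE: first cell '.' (not opp) -> no flip
All flips: (3,2)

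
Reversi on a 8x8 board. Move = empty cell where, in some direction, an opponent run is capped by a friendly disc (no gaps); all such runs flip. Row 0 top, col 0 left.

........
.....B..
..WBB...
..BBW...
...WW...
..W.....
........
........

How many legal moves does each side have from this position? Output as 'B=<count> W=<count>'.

-- B to move --
(1,1): flips 1 -> legal
(1,2): flips 1 -> legal
(1,3): no bracket -> illegal
(2,1): flips 1 -> legal
(2,5): no bracket -> illegal
(3,1): no bracket -> illegal
(3,5): flips 1 -> legal
(4,1): no bracket -> illegal
(4,2): no bracket -> illegal
(4,5): flips 1 -> legal
(5,1): no bracket -> illegal
(5,3): flips 1 -> legal
(5,4): flips 3 -> legal
(5,5): flips 1 -> legal
(6,1): no bracket -> illegal
(6,2): no bracket -> illegal
(6,3): no bracket -> illegal
B mobility = 8
-- W to move --
(0,4): no bracket -> illegal
(0,5): no bracket -> illegal
(0,6): no bracket -> illegal
(1,2): flips 1 -> legal
(1,3): flips 2 -> legal
(1,4): flips 1 -> legal
(1,6): no bracket -> illegal
(2,1): flips 1 -> legal
(2,5): flips 2 -> legal
(2,6): no bracket -> illegal
(3,1): flips 2 -> legal
(3,5): no bracket -> illegal
(4,1): no bracket -> illegal
(4,2): flips 1 -> legal
W mobility = 7

Answer: B=8 W=7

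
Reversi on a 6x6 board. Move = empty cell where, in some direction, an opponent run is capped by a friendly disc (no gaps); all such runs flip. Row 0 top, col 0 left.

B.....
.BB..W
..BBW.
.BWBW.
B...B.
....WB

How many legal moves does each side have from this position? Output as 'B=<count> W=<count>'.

Answer: B=7 W=6

Derivation:
-- B to move --
(0,4): no bracket -> illegal
(0,5): no bracket -> illegal
(1,3): no bracket -> illegal
(1,4): flips 2 -> legal
(2,1): no bracket -> illegal
(2,5): flips 1 -> legal
(3,5): flips 1 -> legal
(4,1): flips 1 -> legal
(4,2): flips 1 -> legal
(4,3): no bracket -> illegal
(4,5): flips 1 -> legal
(5,3): flips 1 -> legal
B mobility = 7
-- W to move --
(0,1): flips 2 -> legal
(0,2): flips 2 -> legal
(0,3): no bracket -> illegal
(1,0): no bracket -> illegal
(1,3): no bracket -> illegal
(1,4): flips 1 -> legal
(2,0): no bracket -> illegal
(2,1): flips 2 -> legal
(3,0): flips 1 -> legal
(3,5): no bracket -> illegal
(4,1): no bracket -> illegal
(4,2): flips 1 -> legal
(4,3): no bracket -> illegal
(4,5): no bracket -> illegal
(5,0): no bracket -> illegal
(5,1): no bracket -> illegal
(5,3): no bracket -> illegal
W mobility = 6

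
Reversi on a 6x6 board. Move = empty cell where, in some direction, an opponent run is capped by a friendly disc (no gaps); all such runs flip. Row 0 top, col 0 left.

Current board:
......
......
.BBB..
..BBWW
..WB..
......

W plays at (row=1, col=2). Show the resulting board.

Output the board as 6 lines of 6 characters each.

Place W at (1,2); scan 8 dirs for brackets.
Dir NW: first cell '.' (not opp) -> no flip
Dir N: first cell '.' (not opp) -> no flip
Dir NE: first cell '.' (not opp) -> no flip
Dir W: first cell '.' (not opp) -> no flip
Dir E: first cell '.' (not opp) -> no flip
Dir SW: opp run (2,1), next='.' -> no flip
Dir S: opp run (2,2) (3,2) capped by W -> flip
Dir SE: opp run (2,3) capped by W -> flip
All flips: (2,2) (2,3) (3,2)

Answer: ......
..W...
.BWW..
..WBWW
..WB..
......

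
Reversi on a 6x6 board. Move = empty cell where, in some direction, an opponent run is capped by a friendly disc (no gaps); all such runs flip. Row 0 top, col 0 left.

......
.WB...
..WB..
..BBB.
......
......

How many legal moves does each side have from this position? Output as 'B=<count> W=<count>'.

-- B to move --
(0,0): flips 2 -> legal
(0,1): no bracket -> illegal
(0,2): no bracket -> illegal
(1,0): flips 1 -> legal
(1,3): no bracket -> illegal
(2,0): no bracket -> illegal
(2,1): flips 1 -> legal
(3,1): no bracket -> illegal
B mobility = 3
-- W to move --
(0,1): no bracket -> illegal
(0,2): flips 1 -> legal
(0,3): no bracket -> illegal
(1,3): flips 1 -> legal
(1,4): no bracket -> illegal
(2,1): no bracket -> illegal
(2,4): flips 1 -> legal
(2,5): no bracket -> illegal
(3,1): no bracket -> illegal
(3,5): no bracket -> illegal
(4,1): no bracket -> illegal
(4,2): flips 1 -> legal
(4,3): no bracket -> illegal
(4,4): flips 1 -> legal
(4,5): no bracket -> illegal
W mobility = 5

Answer: B=3 W=5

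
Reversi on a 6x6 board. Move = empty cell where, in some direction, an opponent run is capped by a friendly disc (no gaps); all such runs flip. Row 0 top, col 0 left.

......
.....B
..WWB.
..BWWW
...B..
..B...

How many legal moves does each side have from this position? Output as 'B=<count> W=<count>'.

-- B to move --
(1,1): no bracket -> illegal
(1,2): flips 1 -> legal
(1,3): flips 2 -> legal
(1,4): flips 1 -> legal
(2,1): flips 2 -> legal
(2,5): flips 1 -> legal
(3,1): no bracket -> illegal
(4,2): flips 1 -> legal
(4,4): flips 1 -> legal
(4,5): no bracket -> illegal
B mobility = 7
-- W to move --
(0,4): no bracket -> illegal
(0,5): no bracket -> illegal
(1,3): flips 1 -> legal
(1,4): flips 1 -> legal
(2,1): no bracket -> illegal
(2,5): flips 1 -> legal
(3,1): flips 1 -> legal
(4,1): flips 1 -> legal
(4,2): flips 1 -> legal
(4,4): no bracket -> illegal
(5,1): no bracket -> illegal
(5,3): flips 1 -> legal
(5,4): no bracket -> illegal
W mobility = 7

Answer: B=7 W=7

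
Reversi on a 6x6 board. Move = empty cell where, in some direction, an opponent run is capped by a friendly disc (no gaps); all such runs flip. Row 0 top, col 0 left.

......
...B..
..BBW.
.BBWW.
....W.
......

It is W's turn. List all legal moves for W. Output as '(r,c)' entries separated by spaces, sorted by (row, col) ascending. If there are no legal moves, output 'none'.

(0,2): flips 1 -> legal
(0,3): flips 2 -> legal
(0,4): no bracket -> illegal
(1,1): flips 1 -> legal
(1,2): flips 1 -> legal
(1,4): no bracket -> illegal
(2,0): no bracket -> illegal
(2,1): flips 2 -> legal
(3,0): flips 2 -> legal
(4,0): no bracket -> illegal
(4,1): no bracket -> illegal
(4,2): no bracket -> illegal
(4,3): no bracket -> illegal

Answer: (0,2) (0,3) (1,1) (1,2) (2,1) (3,0)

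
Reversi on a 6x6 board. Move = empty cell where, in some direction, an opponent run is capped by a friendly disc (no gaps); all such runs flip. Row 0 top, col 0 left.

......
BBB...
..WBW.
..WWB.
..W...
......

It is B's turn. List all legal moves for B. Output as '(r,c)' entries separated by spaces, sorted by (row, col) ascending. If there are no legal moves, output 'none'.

Answer: (1,4) (2,1) (2,5) (3,1) (4,1) (4,3) (4,4) (5,2)

Derivation:
(1,3): no bracket -> illegal
(1,4): flips 1 -> legal
(1,5): no bracket -> illegal
(2,1): flips 1 -> legal
(2,5): flips 1 -> legal
(3,1): flips 2 -> legal
(3,5): no bracket -> illegal
(4,1): flips 1 -> legal
(4,3): flips 1 -> legal
(4,4): flips 2 -> legal
(5,1): no bracket -> illegal
(5,2): flips 3 -> legal
(5,3): no bracket -> illegal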